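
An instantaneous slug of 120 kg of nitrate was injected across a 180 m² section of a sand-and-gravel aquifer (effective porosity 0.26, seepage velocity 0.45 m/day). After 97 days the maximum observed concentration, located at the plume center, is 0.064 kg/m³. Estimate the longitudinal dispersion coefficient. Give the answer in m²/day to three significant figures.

1.32 m²/day

At the plume center C_max = M/(n_e·A·√(4πDt)), so D = M²/(4πt·(n_e·A·C_max)²).
n_e·A·C_max = 0.26 × 180 × 0.064 = 2.995 kg/m.
D = 120²/(4π × 97 × 2.995²) = 1.32 m²/day.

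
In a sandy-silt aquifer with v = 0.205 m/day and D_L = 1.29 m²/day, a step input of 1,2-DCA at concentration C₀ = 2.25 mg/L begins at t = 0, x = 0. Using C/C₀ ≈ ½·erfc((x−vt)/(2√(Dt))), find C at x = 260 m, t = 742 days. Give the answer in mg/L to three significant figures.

0.0154 mg/L

For a continuous step input, C/C₀ ≈ ½·erfc((x−vt)/(2√(Dt))).
vt = 0.205 × 742 = 152.11 m and 2√(Dt) = 2√(1.29 × 742) = 61.88 m.
Argument (x−vt)/(2√(Dt)) = (260 − 152.11)/61.88 = 1.744; ½·erfc(1.744) = 0.006824.
C = 2.25 × 0.006824 = 0.0154 mg/L.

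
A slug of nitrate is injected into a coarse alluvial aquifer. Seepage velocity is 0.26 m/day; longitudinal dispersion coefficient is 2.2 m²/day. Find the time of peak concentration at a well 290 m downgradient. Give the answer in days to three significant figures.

1080 days

For the 1D instantaneous-source solution, setting ∂C/∂t = 0 at fixed x gives v²t² + 2Dt − x² = 0, so t = (√(D² + v²x²) − D)/v².
√(D² + v²x²) = √(2.2² + 0.26² × 290²) = 75.43; v² = 0.0676.
t = (75.43 − 2.2)/0.0676 = 1080 days (vs. the pure-advection estimate x/v = 1120 d).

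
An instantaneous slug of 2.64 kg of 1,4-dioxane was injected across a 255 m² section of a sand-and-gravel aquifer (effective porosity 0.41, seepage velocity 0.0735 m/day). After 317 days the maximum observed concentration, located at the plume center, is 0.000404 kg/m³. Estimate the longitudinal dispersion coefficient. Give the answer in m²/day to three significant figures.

0.981 m²/day

At the plume center C_max = M/(n_e·A·√(4πDt)), so D = M²/(4πt·(n_e·A·C_max)²).
n_e·A·C_max = 0.41 × 255 × 0.000404 = 0.04224 kg/m.
D = 2.64²/(4π × 317 × 0.04224²) = 0.981 m²/day.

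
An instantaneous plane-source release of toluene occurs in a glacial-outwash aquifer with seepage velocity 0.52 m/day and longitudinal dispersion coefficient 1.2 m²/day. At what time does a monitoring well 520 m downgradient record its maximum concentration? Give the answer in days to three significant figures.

For the 1D instantaneous-source solution, setting ∂C/∂t = 0 at fixed x gives v²t² + 2Dt − x² = 0, so t = (√(D² + v²x²) − D)/v².
√(D² + v²x²) = √(1.2² + 0.52² × 520²) = 270.4; v² = 0.2704.
t = (270.4 − 1.2)/0.2704 = 996 days (vs. the pure-advection estimate x/v = 1000 d).

996 days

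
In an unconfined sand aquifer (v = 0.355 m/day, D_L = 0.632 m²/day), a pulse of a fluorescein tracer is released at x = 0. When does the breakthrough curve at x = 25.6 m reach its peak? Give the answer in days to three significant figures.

For the 1D instantaneous-source solution, setting ∂C/∂t = 0 at fixed x gives v²t² + 2Dt − x² = 0, so t = (√(D² + v²x²) − D)/v².
√(D² + v²x²) = √(0.632² + 0.355² × 25.6²) = 9.110; v² = 0.126025.
t = (9.110 − 0.632)/0.126025 = 67.3 days (vs. the pure-advection estimate x/v = 72.1 d).

67.3 days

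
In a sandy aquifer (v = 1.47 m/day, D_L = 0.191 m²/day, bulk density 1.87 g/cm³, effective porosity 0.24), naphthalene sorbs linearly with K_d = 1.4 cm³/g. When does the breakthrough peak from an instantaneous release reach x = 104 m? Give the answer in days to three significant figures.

Retardation factor R = 1 + ρ_b·K_d/n = 1 + 1.87 × 1.4/0.24 = 11.91.
Sorption retards both mechanisms: v_R = v/R = 0.1234 m/day, D_R = D/R = 0.01604 m²/day.
Peak time from v_R²t² + 2D_R t − x² = 0: t = (√(D_R² + v_R²x²) − D_R)/v_R².
√(D_R² + v_R²x²) = √(0.01604² + 0.1234² × 104²) = 12.83; v_R² = 0.01523.
t = (12.83 − 0.01604)/0.01523 = 841 days.

841 days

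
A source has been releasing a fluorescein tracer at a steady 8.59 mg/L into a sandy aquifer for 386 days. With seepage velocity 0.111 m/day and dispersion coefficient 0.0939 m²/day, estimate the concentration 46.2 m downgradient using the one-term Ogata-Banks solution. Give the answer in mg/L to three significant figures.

For a continuous step input, C/C₀ ≈ ½·erfc((x−vt)/(2√(Dt))).
vt = 0.111 × 386 = 42.846 m and 2√(Dt) = 2√(0.0939 × 386) = 12.04 m.
Argument (x−vt)/(2√(Dt)) = (46.2 − 42.846)/12.04 = 0.2786; ½·erfc(0.2786) = 0.3468.
C = 8.59 × 0.3468 = 2.98 mg/L.

2.98 mg/L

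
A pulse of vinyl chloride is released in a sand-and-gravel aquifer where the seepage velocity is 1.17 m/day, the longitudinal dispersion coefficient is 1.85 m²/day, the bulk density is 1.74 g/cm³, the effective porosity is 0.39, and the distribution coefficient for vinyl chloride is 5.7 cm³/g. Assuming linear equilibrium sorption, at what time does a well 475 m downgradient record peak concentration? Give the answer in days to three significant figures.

10700 days

Retardation factor R = 1 + ρ_b·K_d/n = 1 + 1.74 × 5.7/0.39 = 26.43.
Sorption retards both mechanisms: v_R = v/R = 0.04427 m/day, D_R = D/R = 0.07000 m²/day.
Peak time from v_R²t² + 2D_R t − x² = 0: t = (√(D_R² + v_R²x²) − D_R)/v_R².
√(D_R² + v_R²x²) = √(0.07000² + 0.04427² × 475²) = 21.03; v_R² = 0.001960.
t = (21.03 − 0.07000)/0.001960 = 10700 days.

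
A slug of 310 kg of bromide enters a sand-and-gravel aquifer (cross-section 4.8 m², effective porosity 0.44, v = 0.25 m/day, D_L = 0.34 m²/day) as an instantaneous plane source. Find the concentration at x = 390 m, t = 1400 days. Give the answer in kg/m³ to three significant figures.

0.819 kg/m³

For an instantaneous plane source, C(x,t) = M/(n_e·A·√(4πDt)) · exp(−(x−vt)²/(4Dt)), with n_e·A the pore (flow) area.
Plume center vt = 0.25 × 1400 = 350 m, so the well at 390 m is 40 m downgradient of the peak.
√(4πDt) = 77.34 m, giving peak height M/(n_e·A·√(4πDt)) = 310/(0.44 × 4.8 × 77.34) = 1.898 kg/m³.
(x−vt)²/(4Dt) = (40)²/(4 × 0.34 × 1400) = 0.8403; exp(−0.8403) = 0.4316.
C = 1.898 × 0.4316 = 0.819 kg/m³.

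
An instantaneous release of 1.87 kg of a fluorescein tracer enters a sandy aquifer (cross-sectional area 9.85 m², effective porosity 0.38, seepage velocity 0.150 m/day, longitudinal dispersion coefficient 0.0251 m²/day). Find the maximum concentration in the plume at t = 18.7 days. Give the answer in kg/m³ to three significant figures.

0.206 kg/m³

The peak of an instantaneous 1D plume sits at x = vt; there the Gaussian factor is 1 and C_max = M/(n_e·A·√(4πDt)), where n_e·A is the pore area the mass is dissolved in.
√(4πDt) = √(4π × 0.0251 × 18.7) = 2.429 m, so C_max = 1.87/(0.38 × 9.85 × 2.429) = 0.206 kg/m³.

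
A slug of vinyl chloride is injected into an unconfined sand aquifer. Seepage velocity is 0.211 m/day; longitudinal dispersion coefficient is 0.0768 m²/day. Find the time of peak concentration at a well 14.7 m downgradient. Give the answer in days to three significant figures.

68.0 days

For the 1D instantaneous-source solution, setting ∂C/∂t = 0 at fixed x gives v²t² + 2Dt − x² = 0, so t = (√(D² + v²x²) − D)/v².
√(D² + v²x²) = √(0.0768² + 0.211² × 14.7²) = 3.103; v² = 0.044521.
t = (3.103 − 0.0768)/0.044521 = 68.0 days (vs. the pure-advection estimate x/v = 69.7 d).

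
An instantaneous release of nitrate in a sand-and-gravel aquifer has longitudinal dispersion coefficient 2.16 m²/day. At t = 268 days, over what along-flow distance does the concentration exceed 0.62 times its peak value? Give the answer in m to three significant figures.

The plume is Gaussian with σ = √(2Dt) = √(2 × 2.16 × 268) = 34.03 m.
C/C_peak = exp(−Δx²/(2σ²)) = 0.62 ⇒ Δx = σ·√(−2 ln 0.62) = 34.03 × 0.9778 = 33.27 m.
Width = 2Δx = 66.5 m.

66.5 m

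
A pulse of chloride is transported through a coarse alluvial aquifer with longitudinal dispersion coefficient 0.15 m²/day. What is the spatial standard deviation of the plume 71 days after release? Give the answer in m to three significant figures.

4.62 m

Dispersive spreading gives a Gaussian with σ² = 2Dt; advection only shifts the center.
σ = √(2 × 0.15 × 71) = 4.62 m.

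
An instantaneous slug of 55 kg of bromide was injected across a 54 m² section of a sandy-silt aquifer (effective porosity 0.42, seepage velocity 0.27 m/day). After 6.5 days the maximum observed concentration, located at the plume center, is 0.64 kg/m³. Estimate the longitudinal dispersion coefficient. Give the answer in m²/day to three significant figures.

0.176 m²/day

At the plume center C_max = M/(n_e·A·√(4πDt)), so D = M²/(4πt·(n_e·A·C_max)²).
n_e·A·C_max = 0.42 × 54 × 0.64 = 14.52 kg/m.
D = 55²/(4π × 6.5 × 14.52²) = 0.176 m²/day.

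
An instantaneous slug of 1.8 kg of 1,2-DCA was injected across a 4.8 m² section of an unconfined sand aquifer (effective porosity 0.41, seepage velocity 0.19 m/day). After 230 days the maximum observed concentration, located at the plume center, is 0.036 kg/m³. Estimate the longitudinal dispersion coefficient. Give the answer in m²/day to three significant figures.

0.223 m²/day

At the plume center C_max = M/(n_e·A·√(4πDt)), so D = M²/(4πt·(n_e·A·C_max)²).
n_e·A·C_max = 0.41 × 4.8 × 0.036 = 0.07085 kg/m.
D = 1.8²/(4π × 230 × 0.07085²) = 0.223 m²/day.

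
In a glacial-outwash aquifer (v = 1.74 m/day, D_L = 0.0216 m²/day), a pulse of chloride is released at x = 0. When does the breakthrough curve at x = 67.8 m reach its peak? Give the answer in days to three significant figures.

For the 1D instantaneous-source solution, setting ∂C/∂t = 0 at fixed x gives v²t² + 2Dt − x² = 0, so t = (√(D² + v²x²) − D)/v².
√(D² + v²x²) = √(0.0216² + 1.74² × 67.8²) = 118.0; v² = 3.0276.
t = (118.0 − 0.0216)/3.0276 = 39.0 days (vs. the pure-advection estimate x/v = 39.0 d).

39.0 days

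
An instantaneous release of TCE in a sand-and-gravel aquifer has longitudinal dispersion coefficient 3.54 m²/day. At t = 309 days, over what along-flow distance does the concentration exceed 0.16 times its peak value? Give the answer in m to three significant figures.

The plume is Gaussian with σ = √(2Dt) = √(2 × 3.54 × 309) = 46.77 m.
C/C_peak = exp(−Δx²/(2σ²)) = 0.16 ⇒ Δx = σ·√(−2 ln 0.16) = 46.77 × 1.914 = 89.52 m.
Width = 2Δx = 179 m.

179 m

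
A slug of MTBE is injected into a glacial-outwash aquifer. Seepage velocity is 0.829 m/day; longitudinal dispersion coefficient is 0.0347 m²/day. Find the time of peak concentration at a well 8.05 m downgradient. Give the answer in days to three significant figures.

9.66 days

For the 1D instantaneous-source solution, setting ∂C/∂t = 0 at fixed x gives v²t² + 2Dt − x² = 0, so t = (√(D² + v²x²) − D)/v².
√(D² + v²x²) = √(0.0347² + 0.829² × 8.05²) = 6.674; v² = 0.687241.
t = (6.674 − 0.0347)/0.687241 = 9.66 days (vs. the pure-advection estimate x/v = 9.71 d).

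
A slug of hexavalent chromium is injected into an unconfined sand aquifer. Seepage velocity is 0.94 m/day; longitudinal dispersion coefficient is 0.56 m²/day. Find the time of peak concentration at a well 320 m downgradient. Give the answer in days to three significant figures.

For the 1D instantaneous-source solution, setting ∂C/∂t = 0 at fixed x gives v²t² + 2Dt − x² = 0, so t = (√(D² + v²x²) − D)/v².
√(D² + v²x²) = √(0.56² + 0.94² × 320²) = 300.8; v² = 0.8836.
t = (300.8 − 0.56)/0.8836 = 340 days (vs. the pure-advection estimate x/v = 340 d).

340 days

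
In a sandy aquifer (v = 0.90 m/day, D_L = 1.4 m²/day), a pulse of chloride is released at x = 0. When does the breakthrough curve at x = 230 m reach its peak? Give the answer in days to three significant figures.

For the 1D instantaneous-source solution, setting ∂C/∂t = 0 at fixed x gives v²t² + 2Dt − x² = 0, so t = (√(D² + v²x²) − D)/v².
√(D² + v²x²) = √(1.4² + 0.90² × 230²) = 207.0; v² = 0.81.
t = (207.0 − 1.4)/0.81 = 254 days (vs. the pure-advection estimate x/v = 256 d).

254 days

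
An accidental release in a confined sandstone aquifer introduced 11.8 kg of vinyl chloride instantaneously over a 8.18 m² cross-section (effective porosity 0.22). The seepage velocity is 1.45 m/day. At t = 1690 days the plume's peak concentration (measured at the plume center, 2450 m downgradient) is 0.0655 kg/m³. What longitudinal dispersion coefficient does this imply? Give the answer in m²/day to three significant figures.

At the plume center C_max = M/(n_e·A·√(4πDt)), so D = M²/(4πt·(n_e·A·C_max)²).
n_e·A·C_max = 0.22 × 8.18 × 0.0655 = 0.1179 kg/m.
D = 11.8²/(4π × 1690 × 0.1179²) = 0.472 m²/day.

0.472 m²/day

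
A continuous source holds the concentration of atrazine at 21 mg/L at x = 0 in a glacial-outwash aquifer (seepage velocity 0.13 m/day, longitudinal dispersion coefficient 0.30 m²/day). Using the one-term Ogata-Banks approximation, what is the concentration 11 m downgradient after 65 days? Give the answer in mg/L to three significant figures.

For a continuous step input, C/C₀ ≈ ½·erfc((x−vt)/(2√(Dt))).
vt = 0.13 × 65 = 8.45 m and 2√(Dt) = 2√(0.30 × 65) = 8.832 m.
Argument (x−vt)/(2√(Dt)) = (11 − 8.45)/8.832 = 0.2887; ½·erfc(0.2887) = 0.3415.
C = 21 × 0.3415 = 7.17 mg/L.

7.17 mg/L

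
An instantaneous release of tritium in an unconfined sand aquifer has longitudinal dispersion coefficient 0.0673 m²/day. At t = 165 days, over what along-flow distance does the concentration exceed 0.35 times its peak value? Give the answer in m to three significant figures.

The plume is Gaussian with σ = √(2Dt) = √(2 × 0.0673 × 165) = 4.713 m.
C/C_peak = exp(−Δx²/(2σ²)) = 0.35 ⇒ Δx = σ·√(−2 ln 0.35) = 4.713 × 1.449 = 6.829 m.
Width = 2Δx = 13.7 m.

13.7 m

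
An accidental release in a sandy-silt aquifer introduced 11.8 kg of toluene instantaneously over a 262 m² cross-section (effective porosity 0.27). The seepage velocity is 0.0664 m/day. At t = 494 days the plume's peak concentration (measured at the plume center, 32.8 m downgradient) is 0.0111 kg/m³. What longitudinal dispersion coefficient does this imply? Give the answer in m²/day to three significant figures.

At the plume center C_max = M/(n_e·A·√(4πDt)), so D = M²/(4πt·(n_e·A·C_max)²).
n_e·A·C_max = 0.27 × 262 × 0.0111 = 0.7852 kg/m.
D = 11.8²/(4π × 494 × 0.7852²) = 0.0364 m²/day.

0.0364 m²/day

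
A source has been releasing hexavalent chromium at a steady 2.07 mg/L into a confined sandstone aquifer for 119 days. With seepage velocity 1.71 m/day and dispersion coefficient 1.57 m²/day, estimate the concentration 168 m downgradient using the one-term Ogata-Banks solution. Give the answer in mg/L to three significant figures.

For a continuous step input, C/C₀ ≈ ½·erfc((x−vt)/(2√(Dt))).
vt = 1.71 × 119 = 203.49 m and 2√(Dt) = 2√(1.57 × 119) = 27.34 m.
Argument (x−vt)/(2√(Dt)) = (168 − 203.49)/27.34 = -1.298; ½·erfc(-1.298) = 0.9668.
C = 2.07 × 0.9668 = 2.00 mg/L.

2.00 mg/L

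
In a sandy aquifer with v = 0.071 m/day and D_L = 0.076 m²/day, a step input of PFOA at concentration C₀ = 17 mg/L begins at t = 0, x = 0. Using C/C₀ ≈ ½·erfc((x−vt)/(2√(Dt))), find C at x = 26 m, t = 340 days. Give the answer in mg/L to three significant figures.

For a continuous step input, C/C₀ ≈ ½·erfc((x−vt)/(2√(Dt))).
vt = 0.071 × 340 = 24.14 m and 2√(Dt) = 2√(0.076 × 340) = 10.17 m.
Argument (x−vt)/(2√(Dt)) = (26 − 24.14)/10.17 = 0.1829; ½·erfc(0.1829) = 0.3979.
C = 17 × 0.3979 = 6.76 mg/L.

6.76 mg/L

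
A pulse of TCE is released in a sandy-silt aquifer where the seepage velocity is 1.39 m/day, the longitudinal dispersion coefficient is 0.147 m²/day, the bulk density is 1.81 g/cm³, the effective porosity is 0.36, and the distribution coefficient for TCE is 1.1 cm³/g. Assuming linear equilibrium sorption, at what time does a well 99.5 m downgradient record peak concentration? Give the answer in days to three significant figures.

Retardation factor R = 1 + ρ_b·K_d/n = 1 + 1.81 × 1.1/0.36 = 6.531.
Sorption retards both mechanisms: v_R = v/R = 0.2128 m/day, D_R = D/R = 0.02251 m²/day.
Peak time from v_R²t² + 2D_R t − x² = 0: t = (√(D_R² + v_R²x²) − D_R)/v_R².
√(D_R² + v_R²x²) = √(0.02251² + 0.2128² × 99.5²) = 21.17; v_R² = 0.04528.
t = (21.17 − 0.02251)/0.04528 = 467 days.

467 days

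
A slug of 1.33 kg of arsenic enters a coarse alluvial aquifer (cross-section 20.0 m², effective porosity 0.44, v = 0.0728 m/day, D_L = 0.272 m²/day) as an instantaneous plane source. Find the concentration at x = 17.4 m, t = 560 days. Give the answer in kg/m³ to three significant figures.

For an instantaneous plane source, C(x,t) = M/(n_e·A·√(4πDt)) · exp(−(x−vt)²/(4Dt)), with n_e·A the pore (flow) area.
Plume center vt = 0.0728 × 560 = 40.768 m, so the well at 17.4 m is 23.368 m upgradient of the peak.
√(4πDt) = 43.75 m, giving peak height M/(n_e·A·√(4πDt)) = 1.33/(0.44 × 20.0 × 43.75) = 0.003455 kg/m³.
(x−vt)²/(4Dt) = (-23.368)²/(4 × 0.272 × 560) = 0.8962; exp(−0.8962) = 0.4081.
C = 0.003455 × 0.4081 = 0.00141 kg/m³.

0.00141 kg/m³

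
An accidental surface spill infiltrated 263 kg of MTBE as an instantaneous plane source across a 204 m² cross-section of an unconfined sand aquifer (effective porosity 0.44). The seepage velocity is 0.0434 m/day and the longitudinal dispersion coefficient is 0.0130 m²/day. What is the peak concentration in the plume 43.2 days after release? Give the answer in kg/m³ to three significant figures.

1.10 kg/m³

The peak of an instantaneous 1D plume sits at x = vt; there the Gaussian factor is 1 and C_max = M/(n_e·A·√(4πDt)), where n_e·A is the pore area the mass is dissolved in.
√(4πDt) = √(4π × 0.0130 × 43.2) = 2.657 m, so C_max = 263/(0.44 × 204 × 2.657) = 1.10 kg/m³.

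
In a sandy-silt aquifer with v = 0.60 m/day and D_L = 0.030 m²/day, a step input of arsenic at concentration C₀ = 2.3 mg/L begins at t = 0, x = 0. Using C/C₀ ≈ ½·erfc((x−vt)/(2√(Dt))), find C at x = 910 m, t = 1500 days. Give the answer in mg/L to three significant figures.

0.336 mg/L

For a continuous step input, C/C₀ ≈ ½·erfc((x−vt)/(2√(Dt))).
vt = 0.60 × 1500 = 900 m and 2√(Dt) = 2√(0.030 × 1500) = 13.42 m.
Argument (x−vt)/(2√(Dt)) = (910 − 900)/13.42 = 0.7452; ½·erfc(0.7452) = 0.1460.
C = 2.3 × 0.1460 = 0.336 mg/L.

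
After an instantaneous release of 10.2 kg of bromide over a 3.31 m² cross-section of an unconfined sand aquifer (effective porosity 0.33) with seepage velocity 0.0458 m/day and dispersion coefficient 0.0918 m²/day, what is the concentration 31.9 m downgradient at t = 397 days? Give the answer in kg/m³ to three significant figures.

0.120 kg/m³

For an instantaneous plane source, C(x,t) = M/(n_e·A·√(4πDt)) · exp(−(x−vt)²/(4Dt)), with n_e·A the pore (flow) area.
Plume center vt = 0.0458 × 397 = 18.1826 m, so the well at 31.9 m is 13.7174 m downgradient of the peak.
√(4πDt) = 21.40 m, giving peak height M/(n_e·A·√(4πDt)) = 10.2/(0.33 × 3.31 × 21.40) = 0.4364 kg/m³.
(x−vt)²/(4Dt) = (13.7174)²/(4 × 0.0918 × 397) = 1.291; exp(−1.291) = 0.2750.
C = 0.4364 × 0.2750 = 0.120 kg/m³.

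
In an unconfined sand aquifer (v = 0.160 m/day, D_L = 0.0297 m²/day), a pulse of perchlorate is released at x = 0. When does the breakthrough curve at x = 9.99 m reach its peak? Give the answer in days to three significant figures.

61.3 days

For the 1D instantaneous-source solution, setting ∂C/∂t = 0 at fixed x gives v²t² + 2Dt − x² = 0, so t = (√(D² + v²x²) − D)/v².
√(D² + v²x²) = √(0.0297² + 0.160² × 9.99²) = 1.599; v² = 0.0256.
t = (1.599 − 0.0297)/0.0256 = 61.3 days (vs. the pure-advection estimate x/v = 62.4 d).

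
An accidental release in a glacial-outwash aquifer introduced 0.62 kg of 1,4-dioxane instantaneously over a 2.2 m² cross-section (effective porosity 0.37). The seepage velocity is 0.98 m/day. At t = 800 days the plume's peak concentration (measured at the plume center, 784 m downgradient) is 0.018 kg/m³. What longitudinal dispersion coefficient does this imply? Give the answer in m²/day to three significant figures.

At the plume center C_max = M/(n_e·A·√(4πDt)), so D = M²/(4πt·(n_e·A·C_max)²).
n_e·A·C_max = 0.37 × 2.2 × 0.018 = 0.01465 kg/m.
D = 0.62²/(4π × 800 × 0.01465²) = 0.178 m²/day.

0.178 m²/day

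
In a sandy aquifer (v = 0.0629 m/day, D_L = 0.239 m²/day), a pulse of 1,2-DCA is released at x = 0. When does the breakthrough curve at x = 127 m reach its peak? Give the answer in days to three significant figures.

For the 1D instantaneous-source solution, setting ∂C/∂t = 0 at fixed x gives v²t² + 2Dt − x² = 0, so t = (√(D² + v²x²) − D)/v².
√(D² + v²x²) = √(0.239² + 0.0629² × 127²) = 7.992; v² = 0.00395641.
t = (7.992 − 0.239)/0.00395641 = 1960 days (vs. the pure-advection estimate x/v = 2020 d).

1960 days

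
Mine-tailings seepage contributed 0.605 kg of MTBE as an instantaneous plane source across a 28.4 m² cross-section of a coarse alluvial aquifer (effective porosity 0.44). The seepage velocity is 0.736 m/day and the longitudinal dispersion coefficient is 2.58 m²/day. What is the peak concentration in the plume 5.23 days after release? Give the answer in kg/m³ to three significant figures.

0.00372 kg/m³

The peak of an instantaneous 1D plume sits at x = vt; there the Gaussian factor is 1 and C_max = M/(n_e·A·√(4πDt)), where n_e·A is the pore area the mass is dissolved in.
√(4πDt) = √(4π × 2.58 × 5.23) = 13.02 m, so C_max = 0.605/(0.44 × 28.4 × 13.02) = 0.00372 kg/m³.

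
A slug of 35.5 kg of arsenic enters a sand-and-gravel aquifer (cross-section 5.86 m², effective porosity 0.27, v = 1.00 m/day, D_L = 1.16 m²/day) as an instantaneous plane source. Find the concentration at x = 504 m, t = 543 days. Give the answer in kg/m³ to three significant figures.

For an instantaneous plane source, C(x,t) = M/(n_e·A·√(4πDt)) · exp(−(x−vt)²/(4Dt)), with n_e·A the pore (flow) area.
Plume center vt = 1.00 × 543 = 543 m, so the well at 504 m is 39 m upgradient of the peak.
√(4πDt) = 88.97 m, giving peak height M/(n_e·A·√(4πDt)) = 35.5/(0.27 × 5.86 × 88.97) = 0.2522 kg/m³.
(x−vt)²/(4Dt) = (-39)²/(4 × 1.16 × 543) = 0.6037; exp(−0.6037) = 0.5468.
C = 0.2522 × 0.5468 = 0.138 kg/m³.

0.138 kg/m³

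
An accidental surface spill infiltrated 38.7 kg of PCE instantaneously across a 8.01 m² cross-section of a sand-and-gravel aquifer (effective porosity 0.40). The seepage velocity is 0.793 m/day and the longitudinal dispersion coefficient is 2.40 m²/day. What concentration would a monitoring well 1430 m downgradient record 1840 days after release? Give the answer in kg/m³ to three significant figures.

0.0489 kg/m³

For an instantaneous plane source, C(x,t) = M/(n_e·A·√(4πDt)) · exp(−(x−vt)²/(4Dt)), with n_e·A the pore (flow) area.
Plume center vt = 0.793 × 1840 = 1459.12 m, so the well at 1430 m is 29.12 m upgradient of the peak.
√(4πDt) = 235.6 m, giving peak height M/(n_e·A·√(4πDt)) = 38.7/(0.40 × 8.01 × 235.6) = 0.05127 kg/m³.
(x−vt)²/(4Dt) = (-29.12)²/(4 × 2.40 × 1840) = 0.04801; exp(−0.04801) = 0.9531.
C = 0.05127 × 0.9531 = 0.0489 kg/m³.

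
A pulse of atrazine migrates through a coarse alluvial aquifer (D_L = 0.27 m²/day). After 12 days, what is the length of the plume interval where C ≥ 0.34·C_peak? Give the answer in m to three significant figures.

7.48 m

The plume is Gaussian with σ = √(2Dt) = √(2 × 0.27 × 12) = 2.546 m.
C/C_peak = exp(−Δx²/(2σ²)) = 0.34 ⇒ Δx = σ·√(−2 ln 0.34) = 2.546 × 1.469 = 3.740 m.
Width = 2Δx = 7.48 m.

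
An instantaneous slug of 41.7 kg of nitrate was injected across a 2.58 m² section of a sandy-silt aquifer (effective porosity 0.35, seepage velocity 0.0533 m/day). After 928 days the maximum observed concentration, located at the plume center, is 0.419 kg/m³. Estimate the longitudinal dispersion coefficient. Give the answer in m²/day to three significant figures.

1.04 m²/day

At the plume center C_max = M/(n_e·A·√(4πDt)), so D = M²/(4πt·(n_e·A·C_max)²).
n_e·A·C_max = 0.35 × 2.58 × 0.419 = 0.3784 kg/m.
D = 41.7²/(4π × 928 × 0.3784²) = 1.04 m²/day.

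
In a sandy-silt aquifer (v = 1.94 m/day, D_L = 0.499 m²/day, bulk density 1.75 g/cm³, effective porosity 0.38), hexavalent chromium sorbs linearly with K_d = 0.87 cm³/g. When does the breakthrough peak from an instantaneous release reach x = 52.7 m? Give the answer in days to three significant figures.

Retardation factor R = 1 + ρ_b·K_d/n = 1 + 1.75 × 0.87/0.38 = 5.007.
Sorption retards both mechanisms: v_R = v/R = 0.3875 m/day, D_R = D/R = 0.09966 m²/day.
Peak time from v_R²t² + 2D_R t − x² = 0: t = (√(D_R² + v_R²x²) − D_R)/v_R².
√(D_R² + v_R²x²) = √(0.09966² + 0.3875² × 52.7²) = 20.42; v_R² = 0.1502.
t = (20.42 − 0.09966)/0.1502 = 135 days.

135 days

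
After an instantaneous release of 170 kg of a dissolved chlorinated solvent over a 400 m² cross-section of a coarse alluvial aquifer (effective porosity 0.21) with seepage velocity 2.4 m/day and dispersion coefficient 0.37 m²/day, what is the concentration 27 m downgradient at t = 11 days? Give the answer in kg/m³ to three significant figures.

0.277 kg/m³

For an instantaneous plane source, C(x,t) = M/(n_e·A·√(4πDt)) · exp(−(x−vt)²/(4Dt)), with n_e·A the pore (flow) area.
Plume center vt = 2.4 × 11 = 26.4 m, so the well at 27 m is 0.6 m downgradient of the peak.
√(4πDt) = 7.152 m, giving peak height M/(n_e·A·√(4πDt)) = 170/(0.21 × 400 × 7.152) = 0.2830 kg/m³.
(x−vt)²/(4Dt) = (0.6)²/(4 × 0.37 × 11) = 0.02211; exp(−0.02211) = 0.9781.
C = 0.2830 × 0.9781 = 0.277 kg/m³.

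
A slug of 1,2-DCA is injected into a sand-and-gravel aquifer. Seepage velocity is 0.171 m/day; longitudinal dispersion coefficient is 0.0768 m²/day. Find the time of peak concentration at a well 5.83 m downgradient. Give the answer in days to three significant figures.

31.6 days

For the 1D instantaneous-source solution, setting ∂C/∂t = 0 at fixed x gives v²t² + 2Dt − x² = 0, so t = (√(D² + v²x²) − D)/v².
√(D² + v²x²) = √(0.0768² + 0.171² × 5.83²) = 0.9999; v² = 0.029241.
t = (0.9999 − 0.0768)/0.029241 = 31.6 days (vs. the pure-advection estimate x/v = 34.1 d).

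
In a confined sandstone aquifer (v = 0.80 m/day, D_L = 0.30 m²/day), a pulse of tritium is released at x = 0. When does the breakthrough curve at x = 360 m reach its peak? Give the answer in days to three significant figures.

450 days

For the 1D instantaneous-source solution, setting ∂C/∂t = 0 at fixed x gives v²t² + 2Dt − x² = 0, so t = (√(D² + v²x²) − D)/v².
√(D² + v²x²) = √(0.30² + 0.80² × 360²) = 288.0; v² = 0.64.
t = (288.0 − 0.30)/0.64 = 450 days (vs. the pure-advection estimate x/v = 450 d).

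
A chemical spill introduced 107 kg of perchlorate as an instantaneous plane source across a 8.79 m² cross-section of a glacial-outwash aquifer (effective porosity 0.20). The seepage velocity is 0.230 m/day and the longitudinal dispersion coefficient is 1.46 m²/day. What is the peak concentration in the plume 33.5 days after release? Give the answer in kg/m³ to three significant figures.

2.46 kg/m³

The peak of an instantaneous 1D plume sits at x = vt; there the Gaussian factor is 1 and C_max = M/(n_e·A·√(4πDt)), where n_e·A is the pore area the mass is dissolved in.
√(4πDt) = √(4π × 1.46 × 33.5) = 24.79 m, so C_max = 107/(0.20 × 8.79 × 24.79) = 2.46 kg/m³.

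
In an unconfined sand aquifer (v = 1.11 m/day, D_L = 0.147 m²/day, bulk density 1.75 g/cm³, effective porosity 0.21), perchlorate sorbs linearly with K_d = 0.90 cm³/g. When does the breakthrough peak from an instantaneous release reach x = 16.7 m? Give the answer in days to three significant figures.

Retardation factor R = 1 + ρ_b·K_d/n = 1 + 1.75 × 0.90/0.21 = 8.500.
Sorption retards both mechanisms: v_R = v/R = 0.1306 m/day, D_R = D/R = 0.01729 m²/day.
Peak time from v_R²t² + 2D_R t − x² = 0: t = (√(D_R² + v_R²x²) − D_R)/v_R².
√(D_R² + v_R²x²) = √(0.01729² + 0.1306² × 16.7²) = 2.181; v_R² = 0.01706.
t = (2.181 − 0.01729)/0.01706 = 127 days.

127 days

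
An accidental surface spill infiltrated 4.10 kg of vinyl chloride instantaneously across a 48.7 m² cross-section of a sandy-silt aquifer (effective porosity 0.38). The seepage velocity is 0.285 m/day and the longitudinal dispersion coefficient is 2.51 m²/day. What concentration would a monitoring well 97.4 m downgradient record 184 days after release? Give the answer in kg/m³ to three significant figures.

0.000974 kg/m³

For an instantaneous plane source, C(x,t) = M/(n_e·A·√(4πDt)) · exp(−(x−vt)²/(4Dt)), with n_e·A the pore (flow) area.
Plume center vt = 0.285 × 184 = 52.44 m, so the well at 97.4 m is 44.96 m downgradient of the peak.
√(4πDt) = 76.18 m, giving peak height M/(n_e·A·√(4πDt)) = 4.10/(0.38 × 48.7 × 76.18) = 0.002908 kg/m³.
(x−vt)²/(4Dt) = (44.96)²/(4 × 2.51 × 184) = 1.094; exp(−1.094) = 0.3349.
C = 0.002908 × 0.3349 = 0.000974 kg/m³.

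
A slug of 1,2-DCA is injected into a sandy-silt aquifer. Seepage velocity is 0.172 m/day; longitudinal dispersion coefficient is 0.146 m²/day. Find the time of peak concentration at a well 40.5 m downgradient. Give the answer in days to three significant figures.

For the 1D instantaneous-source solution, setting ∂C/∂t = 0 at fixed x gives v²t² + 2Dt − x² = 0, so t = (√(D² + v²x²) − D)/v².
√(D² + v²x²) = √(0.146² + 0.172² × 40.5²) = 6.968; v² = 0.029584.
t = (6.968 − 0.146)/0.029584 = 231 days (vs. the pure-advection estimate x/v = 235 d).

231 days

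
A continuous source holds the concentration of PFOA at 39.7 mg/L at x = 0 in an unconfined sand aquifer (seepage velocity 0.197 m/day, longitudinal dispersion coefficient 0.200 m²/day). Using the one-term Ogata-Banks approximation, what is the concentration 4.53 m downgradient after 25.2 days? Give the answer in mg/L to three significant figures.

22.0 mg/L

For a continuous step input, C/C₀ ≈ ½·erfc((x−vt)/(2√(Dt))).
vt = 0.197 × 25.2 = 4.9644 m and 2√(Dt) = 2√(0.200 × 25.2) = 4.490 m.
Argument (x−vt)/(2√(Dt)) = (4.53 − 4.9644)/4.490 = -0.09675; ½·erfc(-0.09675) = 0.5544.
C = 39.7 × 0.5544 = 22.0 mg/L.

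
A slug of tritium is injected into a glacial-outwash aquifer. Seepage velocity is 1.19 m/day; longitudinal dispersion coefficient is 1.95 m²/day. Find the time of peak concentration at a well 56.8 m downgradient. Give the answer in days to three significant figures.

46.4 days

For the 1D instantaneous-source solution, setting ∂C/∂t = 0 at fixed x gives v²t² + 2Dt − x² = 0, so t = (√(D² + v²x²) − D)/v².
√(D² + v²x²) = √(1.95² + 1.19² × 56.8²) = 67.62; v² = 1.4161.
t = (67.62 − 1.95)/1.4161 = 46.4 days (vs. the pure-advection estimate x/v = 47.7 d).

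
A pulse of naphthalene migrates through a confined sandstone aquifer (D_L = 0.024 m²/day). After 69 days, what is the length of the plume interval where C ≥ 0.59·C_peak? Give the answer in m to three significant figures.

The plume is Gaussian with σ = √(2Dt) = √(2 × 0.024 × 69) = 1.820 m.
C/C_peak = exp(−Δx²/(2σ²)) = 0.59 ⇒ Δx = σ·√(−2 ln 0.59) = 1.820 × 1.027 = 1.869 m.
Width = 2Δx = 3.74 m.

3.74 m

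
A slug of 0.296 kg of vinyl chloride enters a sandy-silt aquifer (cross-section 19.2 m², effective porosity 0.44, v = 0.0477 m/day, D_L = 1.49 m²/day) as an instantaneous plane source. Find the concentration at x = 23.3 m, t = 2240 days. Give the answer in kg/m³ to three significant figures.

0.000101 kg/m³

For an instantaneous plane source, C(x,t) = M/(n_e·A·√(4πDt)) · exp(−(x−vt)²/(4Dt)), with n_e·A the pore (flow) area.
Plume center vt = 0.0477 × 2240 = 106.848 m, so the well at 23.3 m is 83.548 m upgradient of the peak.
√(4πDt) = 204.8 m, giving peak height M/(n_e·A·√(4πDt)) = 0.296/(0.44 × 19.2 × 204.8) = 0.0001711 kg/m³.
(x−vt)²/(4Dt) = (-83.548)²/(4 × 1.49 × 2240) = 0.5229; exp(−0.5229) = 0.5928.
C = 0.0001711 × 0.5928 = 0.000101 kg/m³.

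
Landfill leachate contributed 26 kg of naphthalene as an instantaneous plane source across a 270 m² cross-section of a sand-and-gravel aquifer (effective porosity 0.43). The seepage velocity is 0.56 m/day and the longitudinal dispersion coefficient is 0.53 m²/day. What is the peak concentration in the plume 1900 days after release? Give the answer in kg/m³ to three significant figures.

0.00199 kg/m³

The peak of an instantaneous 1D plume sits at x = vt; there the Gaussian factor is 1 and C_max = M/(n_e·A·√(4πDt)), where n_e·A is the pore area the mass is dissolved in.
√(4πDt) = √(4π × 0.53 × 1900) = 112.5 m, so C_max = 26/(0.43 × 270 × 112.5) = 0.00199 kg/m³.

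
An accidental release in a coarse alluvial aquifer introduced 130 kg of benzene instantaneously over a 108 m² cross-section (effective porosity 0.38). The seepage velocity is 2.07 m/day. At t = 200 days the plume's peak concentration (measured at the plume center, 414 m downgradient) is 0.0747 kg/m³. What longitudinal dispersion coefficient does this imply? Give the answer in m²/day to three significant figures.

At the plume center C_max = M/(n_e·A·√(4πDt)), so D = M²/(4πt·(n_e·A·C_max)²).
n_e·A·C_max = 0.38 × 108 × 0.0747 = 3.066 kg/m.
D = 130²/(4π × 200 × 3.066²) = 0.715 m²/day.

0.715 m²/day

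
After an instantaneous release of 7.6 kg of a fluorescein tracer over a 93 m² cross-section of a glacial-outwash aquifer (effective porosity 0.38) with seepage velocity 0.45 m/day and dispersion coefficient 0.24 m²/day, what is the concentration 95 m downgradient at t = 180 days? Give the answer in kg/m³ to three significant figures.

For an instantaneous plane source, C(x,t) = M/(n_e·A·√(4πDt)) · exp(−(x−vt)²/(4Dt)), with n_e·A the pore (flow) area.
Plume center vt = 0.45 × 180 = 81 m, so the well at 95 m is 14 m downgradient of the peak.
√(4πDt) = 23.30 m, giving peak height M/(n_e·A·√(4πDt)) = 7.6/(0.38 × 93 × 23.30) = 0.009230 kg/m³.
(x−vt)²/(4Dt) = (14)²/(4 × 0.24 × 180) = 1.134; exp(−1.134) = 0.3217.
C = 0.009230 × 0.3217 = 0.00297 kg/m³.

0.00297 kg/m³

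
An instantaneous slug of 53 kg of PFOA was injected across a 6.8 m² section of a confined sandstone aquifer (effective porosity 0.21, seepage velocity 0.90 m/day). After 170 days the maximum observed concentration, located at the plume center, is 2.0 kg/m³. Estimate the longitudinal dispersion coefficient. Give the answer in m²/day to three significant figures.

0.161 m²/day

At the plume center C_max = M/(n_e·A·√(4πDt)), so D = M²/(4πt·(n_e·A·C_max)²).
n_e·A·C_max = 0.21 × 6.8 × 2.0 = 2.856 kg/m.
D = 53²/(4π × 170 × 2.856²) = 0.161 m²/day.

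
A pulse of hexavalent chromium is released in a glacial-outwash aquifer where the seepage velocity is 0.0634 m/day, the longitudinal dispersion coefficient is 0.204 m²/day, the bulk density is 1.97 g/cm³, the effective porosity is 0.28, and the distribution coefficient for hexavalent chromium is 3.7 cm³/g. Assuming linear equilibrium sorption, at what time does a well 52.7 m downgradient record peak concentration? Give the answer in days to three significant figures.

21100 days

Retardation factor R = 1 + ρ_b·K_d/n = 1 + 1.97 × 3.7/0.28 = 27.03.
Sorption retards both mechanisms: v_R = v/R = 0.002346 m/day, D_R = D/R = 0.007547 m²/day.
Peak time from v_R²t² + 2D_R t − x² = 0: t = (√(D_R² + v_R²x²) − D_R)/v_R².
√(D_R² + v_R²x²) = √(0.007547² + 0.002346² × 52.7²) = 0.1239; v_R² = 5.504e-06.
t = (0.1239 − 0.007547)/5.504e-06 = 21100 days.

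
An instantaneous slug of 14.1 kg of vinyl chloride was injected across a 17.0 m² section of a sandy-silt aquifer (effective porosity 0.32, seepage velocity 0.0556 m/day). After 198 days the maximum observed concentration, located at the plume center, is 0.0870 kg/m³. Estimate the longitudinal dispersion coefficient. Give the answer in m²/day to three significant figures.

0.357 m²/day

At the plume center C_max = M/(n_e·A·√(4πDt)), so D = M²/(4πt·(n_e·A·C_max)²).
n_e·A·C_max = 0.32 × 17.0 × 0.0870 = 0.4733 kg/m.
D = 14.1²/(4π × 198 × 0.4733²) = 0.357 m²/day.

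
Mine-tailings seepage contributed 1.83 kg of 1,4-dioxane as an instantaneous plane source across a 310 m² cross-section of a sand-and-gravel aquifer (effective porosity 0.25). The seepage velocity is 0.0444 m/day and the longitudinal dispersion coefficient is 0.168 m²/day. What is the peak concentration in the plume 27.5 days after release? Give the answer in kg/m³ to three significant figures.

0.00310 kg/m³

The peak of an instantaneous 1D plume sits at x = vt; there the Gaussian factor is 1 and C_max = M/(n_e·A·√(4πDt)), where n_e·A is the pore area the mass is dissolved in.
√(4πDt) = √(4π × 0.168 × 27.5) = 7.619 m, so C_max = 1.83/(0.25 × 310 × 7.619) = 0.00310 kg/m³.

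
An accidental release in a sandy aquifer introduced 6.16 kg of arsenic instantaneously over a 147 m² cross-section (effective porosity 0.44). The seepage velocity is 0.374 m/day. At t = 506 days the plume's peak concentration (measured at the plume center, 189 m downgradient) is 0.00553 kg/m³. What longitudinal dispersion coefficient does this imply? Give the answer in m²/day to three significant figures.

At the plume center C_max = M/(n_e·A·√(4πDt)), so D = M²/(4πt·(n_e·A·C_max)²).
n_e·A·C_max = 0.44 × 147 × 0.00553 = 0.3577 kg/m.
D = 6.16²/(4π × 506 × 0.3577²) = 0.0466 m²/day.

0.0466 m²/day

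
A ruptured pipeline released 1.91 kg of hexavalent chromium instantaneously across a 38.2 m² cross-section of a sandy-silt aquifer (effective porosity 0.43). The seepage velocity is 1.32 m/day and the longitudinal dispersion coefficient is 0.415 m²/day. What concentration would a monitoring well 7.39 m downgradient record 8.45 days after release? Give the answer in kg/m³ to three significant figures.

0.00638 kg/m³

For an instantaneous plane source, C(x,t) = M/(n_e·A·√(4πDt)) · exp(−(x−vt)²/(4Dt)), with n_e·A the pore (flow) area.
Plume center vt = 1.32 × 8.45 = 11.154 m, so the well at 7.39 m is 3.764 m upgradient of the peak.
√(4πDt) = 6.638 m, giving peak height M/(n_e·A·√(4πDt)) = 1.91/(0.43 × 38.2 × 6.638) = 0.01752 kg/m³.
(x−vt)²/(4Dt) = (-3.764)²/(4 × 0.415 × 8.45) = 1.010; exp(−1.010) = 0.3642.
C = 0.01752 × 0.3642 = 0.00638 kg/m³.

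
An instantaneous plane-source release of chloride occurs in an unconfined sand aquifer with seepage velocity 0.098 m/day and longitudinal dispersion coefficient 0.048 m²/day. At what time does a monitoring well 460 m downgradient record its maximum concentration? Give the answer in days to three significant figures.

4690 days

For the 1D instantaneous-source solution, setting ∂C/∂t = 0 at fixed x gives v²t² + 2Dt − x² = 0, so t = (√(D² + v²x²) − D)/v².
√(D² + v²x²) = √(0.048² + 0.098² × 460²) = 45.08; v² = 0.009604.
t = (45.08 − 0.048)/0.009604 = 4690 days (vs. the pure-advection estimate x/v = 4690 d).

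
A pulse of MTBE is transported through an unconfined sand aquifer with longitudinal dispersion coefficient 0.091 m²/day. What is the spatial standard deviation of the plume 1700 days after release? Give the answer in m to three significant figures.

Dispersive spreading gives a Gaussian with σ² = 2Dt; advection only shifts the center.
σ = √(2 × 0.091 × 1700) = 17.6 m.

17.6 m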